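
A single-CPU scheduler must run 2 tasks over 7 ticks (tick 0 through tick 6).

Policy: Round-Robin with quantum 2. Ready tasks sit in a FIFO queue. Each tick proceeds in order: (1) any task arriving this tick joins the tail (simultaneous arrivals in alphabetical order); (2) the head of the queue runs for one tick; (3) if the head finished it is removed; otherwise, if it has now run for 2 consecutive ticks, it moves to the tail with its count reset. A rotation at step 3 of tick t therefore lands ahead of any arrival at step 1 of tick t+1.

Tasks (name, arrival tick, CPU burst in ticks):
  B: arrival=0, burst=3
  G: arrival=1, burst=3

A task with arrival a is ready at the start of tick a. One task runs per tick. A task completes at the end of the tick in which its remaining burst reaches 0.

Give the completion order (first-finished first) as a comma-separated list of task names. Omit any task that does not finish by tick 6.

t=0: queue=[B] q_used=0 → run B
t=1: queue=[B,G] q_used=1 → run B
t=2: queue=[G,B] q_used=0 → run G
t=3: queue=[G,B] q_used=1 → run G
t=4: queue=[B,G] q_used=0 → run B
t=5: queue=[G] q_used=0 → run G
t=6: (idle)

completion order = B, G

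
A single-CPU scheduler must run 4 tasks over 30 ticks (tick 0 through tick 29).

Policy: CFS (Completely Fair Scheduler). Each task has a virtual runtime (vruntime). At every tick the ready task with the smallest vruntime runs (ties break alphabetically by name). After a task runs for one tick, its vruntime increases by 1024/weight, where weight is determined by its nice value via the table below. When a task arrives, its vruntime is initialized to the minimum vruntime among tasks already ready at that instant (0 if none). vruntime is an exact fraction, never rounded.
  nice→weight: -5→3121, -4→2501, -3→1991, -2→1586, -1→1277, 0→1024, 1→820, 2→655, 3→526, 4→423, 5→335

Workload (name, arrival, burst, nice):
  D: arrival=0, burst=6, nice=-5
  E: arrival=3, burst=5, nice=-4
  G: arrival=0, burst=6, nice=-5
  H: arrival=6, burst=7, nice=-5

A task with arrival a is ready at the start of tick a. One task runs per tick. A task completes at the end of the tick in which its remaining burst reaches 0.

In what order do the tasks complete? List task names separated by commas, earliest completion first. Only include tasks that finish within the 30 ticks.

t=0: vr[D=0 G=0] → run D
t=1: vr[D=1024/3121 G=0] → run G
t=2: vr[D=1024/3121 G=1024/3121] → run D
t=3: vr[D=2048/3121 E=1024/3121 G=1024/3121] → run E
t=4: vr[D=2048/3121 E=5756928/7805621 G=1024/3121] → run G
t=5: vr[D=2048/3121 E=5756928/7805621 G=2048/3121] → run D
t=6: vr[D=3072/3121 E=5756928/7805621 G=2048/3121 H=2048/3121] → run G
t=7: vr[D=3072/3121 E=5756928/7805621 G=3072/3121 H=2048/3121] → run H
t=8: vr[D=3072/3121 E=5756928/7805621 G=3072/3121 H=3072/3121] → run E
t=9: vr[D=3072/3121 E=8952832/7805621 G=3072/3121 H=3072/3121] → run D
t=10: vr[D=4096/3121 E=8952832/7805621 G=3072/3121 H=3072/3121] → run G
t=11: vr[D=4096/3121 E=8952832/7805621 G=4096/3121 H=3072/3121] → run H
t=12: vr[D=4096/3121 E=8952832/7805621 G=4096/3121 H=4096/3121] → run E
t=13: vr[D=4096/3121 E=12148736/7805621 G=4096/3121 H=4096/3121] → run D
t=14: vr[D=5120/3121 E=12148736/7805621 G=4096/3121 H=4096/3121] → run G
t=15: vr[D=5120/3121 E=12148736/7805621 G=5120/3121 H=4096/3121] → run H
t=16: vr[D=5120/3121 E=12148736/7805621 G=5120/3121 H=5120/3121] → run E
t=17: vr[D=5120/3121 E=15344640/7805621 G=5120/3121 H=5120/3121] → run D
t=18: vr[E=15344640/7805621 G=5120/3121 H=5120/3121] → run G
t=19: vr[E=15344640/7805621 H=5120/3121] → run H
t=20: vr[E=15344640/7805621 H=6144/3121] → run E
t=21: vr[H=6144/3121] → run H
t=22: vr[H=7168/3121] → run H
t=23: vr[H=8192/3121] → run H
t=24: (idle)
t=25: (idle)
t=26: (idle)
t=27: (idle)
t=28: (idle)
t=29: (idle)

completion order = D, G, E, H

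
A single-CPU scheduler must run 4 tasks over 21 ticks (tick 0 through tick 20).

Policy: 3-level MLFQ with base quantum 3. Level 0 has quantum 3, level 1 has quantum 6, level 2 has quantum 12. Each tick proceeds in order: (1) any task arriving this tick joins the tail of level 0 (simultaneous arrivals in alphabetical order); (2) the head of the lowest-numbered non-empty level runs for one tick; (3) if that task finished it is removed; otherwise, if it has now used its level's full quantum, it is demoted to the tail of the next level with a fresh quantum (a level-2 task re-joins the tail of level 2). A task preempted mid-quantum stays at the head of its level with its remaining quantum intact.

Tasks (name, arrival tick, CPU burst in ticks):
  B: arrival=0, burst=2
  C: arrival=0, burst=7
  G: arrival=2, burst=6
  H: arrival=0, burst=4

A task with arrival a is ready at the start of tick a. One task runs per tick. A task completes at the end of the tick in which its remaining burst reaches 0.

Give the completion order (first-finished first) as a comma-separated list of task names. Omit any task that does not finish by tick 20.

completion order = B, C, H, G

t=0: L0/L1/L2 = BCH/-/- → run B
t=1: L0/L1/L2 = BCH/-/- → run B
t=2: L0/L1/L2 = CHG/-/- → run C
t=3: L0/L1/L2 = CHG/-/- → run C
t=4: L0/L1/L2 = CHG/-/- → run C
t=5: L0/L1/L2 = HG/C/- → run H
t=6: L0/L1/L2 = HG/C/- → run H
t=7: L0/L1/L2 = HG/C/- → run H
t=8: L0/L1/L2 = G/CH/- → run G
t=9: L0/L1/L2 = G/CH/- → run G
t=10: L0/L1/L2 = G/CH/- → run G
t=11: L0/L1/L2 = -/CHG/- → run C
t=12: L0/L1/L2 = -/CHG/- → run C
t=13: L0/L1/L2 = -/CHG/- → run C
t=14: L0/L1/L2 = -/CHG/- → run C
t=15: L0/L1/L2 = -/HG/- → run H
t=16: L0/L1/L2 = -/G/- → run G
t=17: L0/L1/L2 = -/G/- → run G
t=18: L0/L1/L2 = -/G/- → run G
t=19: (idle)
t=20: (idle)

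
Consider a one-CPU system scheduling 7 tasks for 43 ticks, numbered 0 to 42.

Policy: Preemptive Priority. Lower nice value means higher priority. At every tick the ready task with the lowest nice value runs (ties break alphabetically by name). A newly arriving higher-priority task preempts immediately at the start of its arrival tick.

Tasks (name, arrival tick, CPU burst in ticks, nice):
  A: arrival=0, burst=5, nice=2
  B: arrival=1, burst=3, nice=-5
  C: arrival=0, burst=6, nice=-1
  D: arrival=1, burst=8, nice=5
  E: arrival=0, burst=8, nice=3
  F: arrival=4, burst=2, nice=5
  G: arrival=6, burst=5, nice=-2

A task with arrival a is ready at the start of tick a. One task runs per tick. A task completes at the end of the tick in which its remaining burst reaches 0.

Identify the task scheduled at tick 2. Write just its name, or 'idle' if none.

t=0: ready={A,C,E} → run C
t=1: ready={A,B,C,D,E} → run B
t=2: ready={A,B,C,D,E} → run B
t=3: ready={A,B,C,D,E} → run B
t=4: ready={A,C,D,E,F} → run C
t=5: ready={A,C,D,E,F} → run C
t=6: ready={A,C,D,E,F,G} → run G
t=7: ready={A,C,D,E,F,G} → run G
t=8: ready={A,C,D,E,F,G} → run G
t=9: ready={A,C,D,E,F,G} → run G
t=10: ready={A,C,D,E,F,G} → run G
t=11: ready={A,C,D,E,F} → run C
t=12: ready={A,C,D,E,F} → run C
t=13: ready={A,C,D,E,F} → run C
t=14: ready={A,D,E,F} → run A
t=15: ready={A,D,E,F} → run A
t=16: ready={A,D,E,F} → run A
t=17: ready={A,D,E,F} → run A
t=18: ready={A,D,E,F} → run A
t=19: ready={D,E,F} → run E
t=20: ready={D,E,F} → run E
t=21: ready={D,E,F} → run E
t=22: ready={D,E,F} → run E
t=23: ready={D,E,F} → run E
t=24: ready={D,E,F} → run E
t=25: ready={D,E,F} → run E
t=26: ready={D,E,F} → run E
t=27: ready={D,F} → run D
t=28: ready={D,F} → run D
t=29: ready={D,F} → run D
t=30: ready={D,F} → run D
t=31: ready={D,F} → run D
t=32: ready={D,F} → run D
t=33: ready={D,F} → run D
t=34: ready={D,F} → run D
t=35: ready={F} → run F
t=36: ready={F} → run F
t=37: (idle)
t=38: (idle)
t=39: (idle)
t=40: (idle)
t=41: (idle)
t=42: (idle)

running at tick 2 = B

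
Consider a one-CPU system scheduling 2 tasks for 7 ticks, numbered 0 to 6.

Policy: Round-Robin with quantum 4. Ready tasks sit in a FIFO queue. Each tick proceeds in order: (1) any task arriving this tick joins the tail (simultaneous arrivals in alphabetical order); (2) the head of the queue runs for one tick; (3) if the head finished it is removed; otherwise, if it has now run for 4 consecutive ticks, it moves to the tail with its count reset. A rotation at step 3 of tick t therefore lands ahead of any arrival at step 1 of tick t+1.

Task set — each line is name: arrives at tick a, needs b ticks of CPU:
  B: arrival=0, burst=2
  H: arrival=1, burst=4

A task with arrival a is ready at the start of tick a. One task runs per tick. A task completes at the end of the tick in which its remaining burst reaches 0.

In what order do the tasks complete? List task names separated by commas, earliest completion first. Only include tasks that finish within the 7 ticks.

completion order = B, H

t=0: queue=[B] q_used=0 → run B
t=1: queue=[B,H] q_used=1 → run B
t=2: queue=[H] q_used=0 → run H
t=3: queue=[H] q_used=1 → run H
t=4: queue=[H] q_used=2 → run H
t=5: queue=[H] q_used=3 → run H
t=6: (idle)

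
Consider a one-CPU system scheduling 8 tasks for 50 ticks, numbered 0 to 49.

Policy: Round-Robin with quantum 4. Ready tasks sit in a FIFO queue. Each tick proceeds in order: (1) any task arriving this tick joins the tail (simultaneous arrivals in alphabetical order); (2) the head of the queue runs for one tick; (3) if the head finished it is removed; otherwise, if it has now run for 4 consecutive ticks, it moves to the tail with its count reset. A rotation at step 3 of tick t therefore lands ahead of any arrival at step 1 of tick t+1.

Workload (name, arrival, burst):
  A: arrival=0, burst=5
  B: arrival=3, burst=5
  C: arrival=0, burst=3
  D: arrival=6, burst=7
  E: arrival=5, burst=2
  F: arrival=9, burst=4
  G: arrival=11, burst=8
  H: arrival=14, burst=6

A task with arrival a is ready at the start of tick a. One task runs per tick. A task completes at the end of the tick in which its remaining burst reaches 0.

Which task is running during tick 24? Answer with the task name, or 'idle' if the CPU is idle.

t=0: queue=[A,C] q_used=0 → run A
t=1: queue=[A,C] q_used=1 → run A
t=2: queue=[A,C] q_used=2 → run A
t=3: queue=[A,C,B] q_used=3 → run A
t=4: queue=[C,B,A] q_used=0 → run C
t=5: queue=[C,B,A,E] q_used=1 → run C
t=6: queue=[C,B,A,E,D] q_used=2 → run C
t=7: queue=[B,A,E,D] q_used=0 → run B
t=8: queue=[B,A,E,D] q_used=1 → run B
t=9: queue=[B,A,E,D,F] q_used=2 → run B
t=10: queue=[B,A,E,D,F] q_used=3 → run B
t=11: queue=[A,E,D,F,B,G] q_used=0 → run A
t=12: queue=[E,D,F,B,G] q_used=0 → run E
t=13: queue=[E,D,F,B,G] q_used=1 → run E
t=14: queue=[D,F,B,G,H] q_used=0 → run D
t=15: queue=[D,F,B,G,H] q_used=1 → run D
t=16: queue=[D,F,B,G,H] q_used=2 → run D
t=17: queue=[D,F,B,G,H] q_used=3 → run D
t=18: queue=[F,B,G,H,D] q_used=0 → run F
t=19: queue=[F,B,G,H,D] q_used=1 → run F
t=20: queue=[F,B,G,H,D] q_used=2 → run F
t=21: queue=[F,B,G,H,D] q_used=3 → run F
t=22: queue=[B,G,H,D] q_used=0 → run B
t=23: queue=[G,H,D] q_used=0 → run G
t=24: queue=[G,H,D] q_used=1 → run G
t=25: queue=[G,H,D] q_used=2 → run G
t=26: queue=[G,H,D] q_used=3 → run G
t=27: queue=[H,D,G] q_used=0 → run H
t=28: queue=[H,D,G] q_used=1 → run H
t=29: queue=[H,D,G] q_used=2 → run H
t=30: queue=[H,D,G] q_used=3 → run H
t=31: queue=[D,G,H] q_used=0 → run D
t=32: queue=[D,G,H] q_used=1 → run D
t=33: queue=[D,G,H] q_used=2 → run D
t=34: queue=[G,H] q_used=0 → run G
t=35: queue=[G,H] q_used=1 → run G
t=36: queue=[G,H] q_used=2 → run G
t=37: queue=[G,H] q_used=3 → run G
t=38: queue=[H] q_used=0 → run H
t=39: queue=[H] q_used=1 → run H
t=40: (idle)
t=41: (idle)
t=42: (idle)
t=43: (idle)
t=44: (idle)
t=45: (idle)
t=46: (idle)
t=47: (idle)
t=48: (idle)
t=49: (idle)

running at tick 24 = G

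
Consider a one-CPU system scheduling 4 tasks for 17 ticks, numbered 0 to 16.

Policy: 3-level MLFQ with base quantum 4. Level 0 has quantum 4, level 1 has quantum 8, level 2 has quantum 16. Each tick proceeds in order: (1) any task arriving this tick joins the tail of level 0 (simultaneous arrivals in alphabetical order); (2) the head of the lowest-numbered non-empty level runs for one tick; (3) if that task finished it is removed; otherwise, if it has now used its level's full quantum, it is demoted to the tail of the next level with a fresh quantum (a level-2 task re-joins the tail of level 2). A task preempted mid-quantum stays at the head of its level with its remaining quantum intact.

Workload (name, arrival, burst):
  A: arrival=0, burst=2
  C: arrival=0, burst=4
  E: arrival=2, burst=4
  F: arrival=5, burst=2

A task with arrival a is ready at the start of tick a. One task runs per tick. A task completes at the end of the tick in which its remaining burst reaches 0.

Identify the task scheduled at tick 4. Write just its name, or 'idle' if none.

t=0: L0/L1/L2 = AC/-/- → run A
t=1: L0/L1/L2 = AC/-/- → run A
t=2: L0/L1/L2 = CE/-/- → run C
t=3: L0/L1/L2 = CE/-/- → run C
t=4: L0/L1/L2 = CE/-/- → run C
t=5: L0/L1/L2 = CEF/-/- → run C
t=6: L0/L1/L2 = EF/-/- → run E
t=7: L0/L1/L2 = EF/-/- → run E
t=8: L0/L1/L2 = EF/-/- → run E
t=9: L0/L1/L2 = EF/-/- → run E
t=10: L0/L1/L2 = F/-/- → run F
t=11: L0/L1/L2 = F/-/- → run F
t=12: (idle)
t=13: (idle)
t=14: (idle)
t=15: (idle)
t=16: (idle)

running at tick 4 = C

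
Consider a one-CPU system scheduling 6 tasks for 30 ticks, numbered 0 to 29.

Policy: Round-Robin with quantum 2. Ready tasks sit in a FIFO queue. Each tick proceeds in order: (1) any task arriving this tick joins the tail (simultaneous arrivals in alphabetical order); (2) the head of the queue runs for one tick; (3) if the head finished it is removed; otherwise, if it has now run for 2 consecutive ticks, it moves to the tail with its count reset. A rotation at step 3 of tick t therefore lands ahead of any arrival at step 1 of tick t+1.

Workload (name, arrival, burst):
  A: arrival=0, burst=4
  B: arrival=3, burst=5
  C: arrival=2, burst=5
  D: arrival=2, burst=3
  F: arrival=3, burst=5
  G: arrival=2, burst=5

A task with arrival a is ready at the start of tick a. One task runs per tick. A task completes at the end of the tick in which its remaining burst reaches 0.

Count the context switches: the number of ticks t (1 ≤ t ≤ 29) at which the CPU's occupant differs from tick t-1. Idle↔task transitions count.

context switches = 15

t=0: queue=[A] q_used=0 → run A
t=1: queue=[A] q_used=1 → run A
t=2: queue=[A,C,D,G] q_used=0 → run A
t=3: queue=[A,C,D,G,B,F] q_used=1 → run A
t=4: queue=[C,D,G,B,F] q_used=0 → run C
t=5: queue=[C,D,G,B,F] q_used=1 → run C
t=6: queue=[D,G,B,F,C] q_used=0 → run D
t=7: queue=[D,G,B,F,C] q_used=1 → run D
t=8: queue=[G,B,F,C,D] q_used=0 → run G
t=9: queue=[G,B,F,C,D] q_used=1 → run G
t=10: queue=[B,F,C,D,G] q_used=0 → run B
t=11: queue=[B,F,C,D,G] q_used=1 → run B
t=12: queue=[F,C,D,G,B] q_used=0 → run F
t=13: queue=[F,C,D,G,B] q_used=1 → run F
t=14: queue=[C,D,G,B,F] q_used=0 → run C
t=15: queue=[C,D,G,B,F] q_used=1 → run C
t=16: queue=[D,G,B,F,C] q_used=0 → run D
t=17: queue=[G,B,F,C] q_used=0 → run G
t=18: queue=[G,B,F,C] q_used=1 → run G
t=19: queue=[B,F,C,G] q_used=0 → run B
t=20: queue=[B,F,C,G] q_used=1 → run B
t=21: queue=[F,C,G,B] q_used=0 → run F
t=22: queue=[F,C,G,B] q_used=1 → run F
t=23: queue=[C,G,B,F] q_used=0 → run C
t=24: queue=[G,B,F] q_used=0 → run G
t=25: queue=[B,F] q_used=0 → run B
t=26: queue=[F] q_used=0 → run F
t=27: (idle)
t=28: (idle)
t=29: (idle)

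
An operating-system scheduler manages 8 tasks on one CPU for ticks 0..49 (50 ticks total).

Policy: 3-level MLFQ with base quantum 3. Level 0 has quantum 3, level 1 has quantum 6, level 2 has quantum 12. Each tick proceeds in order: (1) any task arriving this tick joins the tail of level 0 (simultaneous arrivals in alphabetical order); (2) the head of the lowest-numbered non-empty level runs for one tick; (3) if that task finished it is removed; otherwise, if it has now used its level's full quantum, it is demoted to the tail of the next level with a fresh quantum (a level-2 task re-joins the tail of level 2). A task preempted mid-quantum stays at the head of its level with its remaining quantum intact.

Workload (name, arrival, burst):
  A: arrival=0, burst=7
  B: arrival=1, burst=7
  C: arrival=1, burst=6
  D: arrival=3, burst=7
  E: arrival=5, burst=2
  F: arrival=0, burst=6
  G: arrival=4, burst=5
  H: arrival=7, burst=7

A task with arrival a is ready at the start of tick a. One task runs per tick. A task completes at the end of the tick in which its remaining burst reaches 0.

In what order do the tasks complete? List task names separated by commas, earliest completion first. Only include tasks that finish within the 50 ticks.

t=0: L0/L1/L2 = AF/-/- → run A
t=1: L0/L1/L2 = AFBC/-/- → run A
t=2: L0/L1/L2 = AFBC/-/- → run A
t=3: L0/L1/L2 = FBCD/A/- → run F
t=4: L0/L1/L2 = FBCDG/A/- → run F
t=5: L0/L1/L2 = FBCDGE/A/- → run F
t=6: L0/L1/L2 = BCDGE/AF/- → run B
t=7: L0/L1/L2 = BCDGEH/AF/- → run B
t=8: L0/L1/L2 = BCDGEH/AF/- → run B
t=9: L0/L1/L2 = CDGEH/AFB/- → run C
t=10: L0/L1/L2 = CDGEH/AFB/- → run C
t=11: L0/L1/L2 = CDGEH/AFB/- → run C
t=12: L0/L1/L2 = DGEH/AFBC/- → run D
t=13: L0/L1/L2 = DGEH/AFBC/- → run D
t=14: L0/L1/L2 = DGEH/AFBC/- → run D
t=15: L0/L1/L2 = GEH/AFBCD/- → run G
t=16: L0/L1/L2 = GEH/AFBCD/- → run G
t=17: L0/L1/L2 = GEH/AFBCD/- → run G
t=18: L0/L1/L2 = EH/AFBCDG/- → run E
t=19: L0/L1/L2 = EH/AFBCDG/- → run E
t=20: L0/L1/L2 = H/AFBCDG/- → run H
t=21: L0/L1/L2 = H/AFBCDG/- → run H
t=22: L0/L1/L2 = H/AFBCDG/- → run H
t=23: L0/L1/L2 = -/AFBCDGH/- → run A
t=24: L0/L1/L2 = -/AFBCDGH/- → run A
t=25: L0/L1/L2 = -/AFBCDGH/- → run A
t=26: L0/L1/L2 = -/AFBCDGH/- → run A
t=27: L0/L1/L2 = -/FBCDGH/- → run F
t=28: L0/L1/L2 = -/FBCDGH/- → run F
t=29: L0/L1/L2 = -/FBCDGH/- → run F
t=30: L0/L1/L2 = -/BCDGH/- → run B
t=31: L0/L1/L2 = -/BCDGH/- → run B
t=32: L0/L1/L2 = -/BCDGH/- → run B
t=33: L0/L1/L2 = -/BCDGH/- → run B
t=34: L0/L1/L2 = -/CDGH/- → run C
t=35: L0/L1/L2 = -/CDGH/- → run C
t=36: L0/L1/L2 = -/CDGH/- → run C
t=37: L0/L1/L2 = -/DGH/- → run D
t=38: L0/L1/L2 = -/DGH/- → run D
t=39: L0/L1/L2 = -/DGH/- → run D
t=40: L0/L1/L2 = -/DGH/- → run D
t=41: L0/L1/L2 = -/GH/- → run G
t=42: L0/L1/L2 = -/GH/- → run G
t=43: L0/L1/L2 = -/H/- → run H
t=44: L0/L1/L2 = -/H/- → run H
t=45: L0/L1/L2 = -/H/- → run H
t=46: L0/L1/L2 = -/H/- → run H
t=47: (idle)
t=48: (idle)
t=49: (idle)

completion order = E, A, F, B, C, D, G, H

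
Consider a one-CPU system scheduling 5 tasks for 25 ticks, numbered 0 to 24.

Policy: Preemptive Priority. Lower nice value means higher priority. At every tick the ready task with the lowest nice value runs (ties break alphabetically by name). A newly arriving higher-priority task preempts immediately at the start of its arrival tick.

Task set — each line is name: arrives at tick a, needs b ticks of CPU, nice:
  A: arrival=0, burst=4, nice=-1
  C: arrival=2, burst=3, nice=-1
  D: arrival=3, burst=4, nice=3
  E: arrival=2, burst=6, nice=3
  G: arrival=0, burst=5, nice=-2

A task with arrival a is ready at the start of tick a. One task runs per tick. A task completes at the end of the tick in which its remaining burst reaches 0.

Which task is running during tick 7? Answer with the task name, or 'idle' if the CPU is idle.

running at tick 7 = A

t=0: ready={A,G} → run G
t=1: ready={A,G} → run G
t=2: ready={A,C,E,G} → run G
t=3: ready={A,C,D,E,G} → run G
t=4: ready={A,C,D,E,G} → run G
t=5: ready={A,C,D,E} → run A
t=6: ready={A,C,D,E} → run A
t=7: ready={A,C,D,E} → run A
t=8: ready={A,C,D,E} → run A
t=9: ready={C,D,E} → run C
t=10: ready={C,D,E} → run C
t=11: ready={C,D,E} → run C
t=12: ready={D,E} → run D
t=13: ready={D,E} → run D
t=14: ready={D,E} → run D
t=15: ready={D,E} → run D
t=16: ready={E} → run E
t=17: ready={E} → run E
t=18: ready={E} → run E
t=19: ready={E} → run E
t=20: ready={E} → run E
t=21: ready={E} → run E
t=22: (idle)
t=23: (idle)
t=24: (idle)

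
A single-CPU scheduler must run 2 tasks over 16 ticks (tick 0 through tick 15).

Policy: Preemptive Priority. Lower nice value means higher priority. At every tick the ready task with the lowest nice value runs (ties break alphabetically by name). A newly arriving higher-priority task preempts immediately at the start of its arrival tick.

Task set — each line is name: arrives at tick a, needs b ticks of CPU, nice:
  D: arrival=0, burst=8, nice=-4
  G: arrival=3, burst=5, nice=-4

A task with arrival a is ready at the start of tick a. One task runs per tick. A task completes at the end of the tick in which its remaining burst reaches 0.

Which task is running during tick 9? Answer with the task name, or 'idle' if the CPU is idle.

running at tick 9 = G

t=0: ready={D} → run D
t=1: ready={D} → run D
t=2: ready={D} → run D
t=3: ready={D,G} → run D
t=4: ready={D,G} → run D
t=5: ready={D,G} → run D
t=6: ready={D,G} → run D
t=7: ready={D,G} → run D
t=8: ready={G} → run G
t=9: ready={G} → run G
t=10: ready={G} → run G
t=11: ready={G} → run G
t=12: ready={G} → run G
t=13: (idle)
t=14: (idle)
t=15: (idle)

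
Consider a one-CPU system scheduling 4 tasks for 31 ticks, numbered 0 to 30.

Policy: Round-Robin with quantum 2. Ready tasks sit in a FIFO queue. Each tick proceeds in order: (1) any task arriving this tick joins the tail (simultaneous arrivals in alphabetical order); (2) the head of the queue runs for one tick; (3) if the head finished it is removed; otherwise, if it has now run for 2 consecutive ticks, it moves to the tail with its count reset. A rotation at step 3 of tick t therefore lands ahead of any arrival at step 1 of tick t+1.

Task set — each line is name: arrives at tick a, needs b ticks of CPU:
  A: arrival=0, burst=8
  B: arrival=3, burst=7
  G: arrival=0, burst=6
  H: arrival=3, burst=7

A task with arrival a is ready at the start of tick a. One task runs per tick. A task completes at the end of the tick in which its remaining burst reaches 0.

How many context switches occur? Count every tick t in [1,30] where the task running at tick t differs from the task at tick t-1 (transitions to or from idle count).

context switches = 15

t=0: queue=[A,G] q_used=0 → run A
t=1: queue=[A,G] q_used=1 → run A
t=2: queue=[G,A] q_used=0 → run G
t=3: queue=[G,A,B,H] q_used=1 → run G
t=4: queue=[A,B,H,G] q_used=0 → run A
t=5: queue=[A,B,H,G] q_used=1 → run A
t=6: queue=[B,H,G,A] q_used=0 → run B
t=7: queue=[B,H,G,A] q_used=1 → run B
t=8: queue=[H,G,A,B] q_used=0 → run H
t=9: queue=[H,G,A,B] q_used=1 → run H
t=10: queue=[G,A,B,H] q_used=0 → run G
t=11: queue=[G,A,B,H] q_used=1 → run G
t=12: queue=[A,B,H,G] q_used=0 → run A
t=13: queue=[A,B,H,G] q_used=1 → run A
t=14: queue=[B,H,G,A] q_used=0 → run B
t=15: queue=[B,H,G,A] q_used=1 → run B
t=16: queue=[H,G,A,B] q_used=0 → run H
t=17: queue=[H,G,A,B] q_used=1 → run H
t=18: queue=[G,A,B,H] q_used=0 → run G
t=19: queue=[G,A,B,H] q_used=1 → run G
t=20: queue=[A,B,H] q_used=0 → run A
t=21: queue=[A,B,H] q_used=1 → run A
t=22: queue=[B,H] q_used=0 → run B
t=23: queue=[B,H] q_used=1 → run B
t=24: queue=[H,B] q_used=0 → run H
t=25: queue=[H,B] q_used=1 → run H
t=26: queue=[B,H] q_used=0 → run B
t=27: queue=[H] q_used=0 → run H
t=28: (idle)
t=29: (idle)
t=30: (idle)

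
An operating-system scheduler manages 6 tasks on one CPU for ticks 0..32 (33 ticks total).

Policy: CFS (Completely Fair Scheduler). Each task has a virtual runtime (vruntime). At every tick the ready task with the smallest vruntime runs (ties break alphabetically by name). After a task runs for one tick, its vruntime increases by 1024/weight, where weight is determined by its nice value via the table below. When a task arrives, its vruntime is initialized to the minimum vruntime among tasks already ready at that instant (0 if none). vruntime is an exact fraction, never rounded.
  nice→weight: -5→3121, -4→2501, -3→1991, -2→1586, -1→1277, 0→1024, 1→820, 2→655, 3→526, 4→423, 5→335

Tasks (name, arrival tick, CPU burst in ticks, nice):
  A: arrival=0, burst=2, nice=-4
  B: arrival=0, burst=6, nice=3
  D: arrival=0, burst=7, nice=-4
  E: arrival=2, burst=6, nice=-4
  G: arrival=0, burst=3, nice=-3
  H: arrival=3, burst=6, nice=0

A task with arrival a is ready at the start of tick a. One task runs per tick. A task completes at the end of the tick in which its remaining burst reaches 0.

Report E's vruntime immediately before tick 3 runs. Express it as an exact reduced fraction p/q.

t=0: vr[A=0 B=0 D=0 G=0] → run A
t=1: vr[A=1024/2501 B=0 D=0 G=0] → run B
t=2: vr[A=1024/2501 B=512/263 D=0 E=0 G=0] → run D
t=3: vr[A=1024/2501 B=512/263 D=1024/2501 E=0 G=0 H=0] → run E
t=4: vr[A=1024/2501 B=512/263 D=1024/2501 E=1024/2501 G=0 H=0] → run G
t=5: vr[A=1024/2501 B=512/263 D=1024/2501 E=1024/2501 G=1024/1991 H=0] → run H
t=6: vr[A=1024/2501 B=512/263 D=1024/2501 E=1024/2501 G=1024/1991 H=1] → run A
t=7: vr[B=512/263 D=1024/2501 E=1024/2501 G=1024/1991 H=1] → run D
t=8: vr[B=512/263 D=2048/2501 E=1024/2501 G=1024/1991 H=1] → run E
t=9: vr[B=512/263 D=2048/2501 E=2048/2501 G=1024/1991 H=1] → run G
t=10: vr[B=512/263 D=2048/2501 E=2048/2501 G=2048/1991 H=1] → run D
t=11: vr[B=512/263 D=3072/2501 E=2048/2501 G=2048/1991 H=1] → run E
t=12: vr[B=512/263 D=3072/2501 E=3072/2501 G=2048/1991 H=1] → run H
t=13: vr[B=512/263 D=3072/2501 E=3072/2501 G=2048/1991 H=2] → run G
t=14: vr[B=512/263 D=3072/2501 E=3072/2501 H=2] → run D
t=15: vr[B=512/263 D=4096/2501 E=3072/2501 H=2] → run E
t=16: vr[B=512/263 D=4096/2501 E=4096/2501 H=2] → run D
t=17: vr[B=512/263 D=5120/2501 E=4096/2501 H=2] → run E
t=18: vr[B=512/263 D=5120/2501 E=5120/2501 H=2] → run B
t=19: vr[B=1024/263 D=5120/2501 E=5120/2501 H=2] → run H
t=20: vr[B=1024/263 D=5120/2501 E=5120/2501 H=3] → run D
t=21: vr[B=1024/263 D=6144/2501 E=5120/2501 H=3] → run E
t=22: vr[B=1024/263 D=6144/2501 H=3] → run D
t=23: vr[B=1024/263 H=3] → run H
t=24: vr[B=1024/263 H=4] → run B
t=25: vr[B=1536/263 H=4] → run H
t=26: vr[B=1536/263 H=5] → run H
t=27: vr[B=1536/263] → run B
t=28: vr[B=2048/263] → run B
t=29: vr[B=2560/263] → run B
t=30: (idle)
t=31: (idle)
t=32: (idle)

vruntime(E, start of tick 3) = 0/1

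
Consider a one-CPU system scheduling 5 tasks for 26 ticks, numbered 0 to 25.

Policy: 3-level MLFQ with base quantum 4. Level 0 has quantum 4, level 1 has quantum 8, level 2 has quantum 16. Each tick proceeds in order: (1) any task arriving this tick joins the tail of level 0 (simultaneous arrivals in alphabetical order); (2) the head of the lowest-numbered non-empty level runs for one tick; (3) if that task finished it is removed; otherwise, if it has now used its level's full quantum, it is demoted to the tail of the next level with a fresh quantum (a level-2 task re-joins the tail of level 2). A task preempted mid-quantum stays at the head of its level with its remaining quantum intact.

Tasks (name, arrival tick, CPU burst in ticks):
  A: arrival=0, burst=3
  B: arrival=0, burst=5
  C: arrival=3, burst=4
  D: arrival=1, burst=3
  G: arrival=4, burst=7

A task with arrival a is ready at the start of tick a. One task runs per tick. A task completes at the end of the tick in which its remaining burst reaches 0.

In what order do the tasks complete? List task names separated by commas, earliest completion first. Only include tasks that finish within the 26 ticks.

t=0: L0/L1/L2 = AB/-/- → run A
t=1: L0/L1/L2 = ABD/-/- → run A
t=2: L0/L1/L2 = ABD/-/- → run A
t=3: L0/L1/L2 = BDC/-/- → run B
t=4: L0/L1/L2 = BDCG/-/- → run B
t=5: L0/L1/L2 = BDCG/-/- → run B
t=6: L0/L1/L2 = BDCG/-/- → run B
t=7: L0/L1/L2 = DCG/B/- → run D
t=8: L0/L1/L2 = DCG/B/- → run D
t=9: L0/L1/L2 = DCG/B/- → run D
t=10: L0/L1/L2 = CG/B/- → run C
t=11: L0/L1/L2 = CG/B/- → run C
t=12: L0/L1/L2 = CG/B/- → run C
t=13: L0/L1/L2 = CG/B/- → run C
t=14: L0/L1/L2 = G/B/- → run G
t=15: L0/L1/L2 = G/B/- → run G
t=16: L0/L1/L2 = G/B/- → run G
t=17: L0/L1/L2 = G/B/- → run G
t=18: L0/L1/L2 = -/BG/- → run B
t=19: L0/L1/L2 = -/G/- → run G
t=20: L0/L1/L2 = -/G/- → run G
t=21: L0/L1/L2 = -/G/- → run G
t=22: (idle)
t=23: (idle)
t=24: (idle)
t=25: (idle)

completion order = A, D, C, B, G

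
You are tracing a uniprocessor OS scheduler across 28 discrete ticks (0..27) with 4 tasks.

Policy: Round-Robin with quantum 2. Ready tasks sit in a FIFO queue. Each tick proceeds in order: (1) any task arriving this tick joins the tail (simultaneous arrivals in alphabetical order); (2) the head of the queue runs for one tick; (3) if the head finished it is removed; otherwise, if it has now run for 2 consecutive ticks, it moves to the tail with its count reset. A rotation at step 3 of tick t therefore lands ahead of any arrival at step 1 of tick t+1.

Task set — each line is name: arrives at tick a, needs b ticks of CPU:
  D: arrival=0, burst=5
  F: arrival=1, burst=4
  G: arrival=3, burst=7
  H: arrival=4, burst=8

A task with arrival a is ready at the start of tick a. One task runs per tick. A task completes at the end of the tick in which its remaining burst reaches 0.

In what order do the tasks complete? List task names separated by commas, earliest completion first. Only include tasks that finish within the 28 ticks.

t=0: queue=[D] q_used=0 → run D
t=1: queue=[D,F] q_used=1 → run D
t=2: queue=[F,D] q_used=0 → run F
t=3: queue=[F,D,G] q_used=1 → run F
t=4: queue=[D,G,F,H] q_used=0 → run D
t=5: queue=[D,G,F,H] q_used=1 → run D
t=6: queue=[G,F,H,D] q_used=0 → run G
t=7: queue=[G,F,H,D] q_used=1 → run G
t=8: queue=[F,H,D,G] q_used=0 → run F
t=9: queue=[F,H,D,G] q_used=1 → run F
t=10: queue=[H,D,G] q_used=0 → run H
t=11: queue=[H,D,G] q_used=1 → run H
t=12: queue=[D,G,H] q_used=0 → run D
t=13: queue=[G,H] q_used=0 → run G
t=14: queue=[G,H] q_used=1 → run G
t=15: queue=[H,G] q_used=0 → run H
t=16: queue=[H,G] q_used=1 → run H
t=17: queue=[G,H] q_used=0 → run G
t=18: queue=[G,H] q_used=1 → run G
t=19: queue=[H,G] q_used=0 → run H
t=20: queue=[H,G] q_used=1 → run H
t=21: queue=[G,H] q_used=0 → run G
t=22: queue=[H] q_used=0 → run H
t=23: queue=[H] q_used=1 → run H
t=24: (idle)
t=25: (idle)
t=26: (idle)
t=27: (idle)

completion order = F, D, G, H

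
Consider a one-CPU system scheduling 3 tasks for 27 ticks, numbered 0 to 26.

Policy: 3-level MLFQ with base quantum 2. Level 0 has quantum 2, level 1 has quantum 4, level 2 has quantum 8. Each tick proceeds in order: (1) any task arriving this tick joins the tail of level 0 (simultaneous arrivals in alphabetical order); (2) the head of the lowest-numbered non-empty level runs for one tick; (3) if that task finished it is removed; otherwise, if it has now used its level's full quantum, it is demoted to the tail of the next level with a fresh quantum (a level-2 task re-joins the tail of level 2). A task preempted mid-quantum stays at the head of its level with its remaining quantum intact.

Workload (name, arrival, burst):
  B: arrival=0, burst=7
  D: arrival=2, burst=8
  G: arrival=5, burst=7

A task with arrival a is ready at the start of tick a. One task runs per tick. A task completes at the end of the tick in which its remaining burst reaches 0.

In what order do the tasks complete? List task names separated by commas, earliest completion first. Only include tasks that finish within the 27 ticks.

completion order = B, D, G

t=0: L0/L1/L2 = B/-/- → run B
t=1: L0/L1/L2 = B/-/- → run B
t=2: L0/L1/L2 = D/B/- → run D
t=3: L0/L1/L2 = D/B/- → run D
t=4: L0/L1/L2 = -/BD/- → run B
t=5: L0/L1/L2 = G/BD/- → run G
t=6: L0/L1/L2 = G/BD/- → run G
t=7: L0/L1/L2 = -/BDG/- → run B
t=8: L0/L1/L2 = -/BDG/- → run B
t=9: L0/L1/L2 = -/BDG/- → run B
t=10: L0/L1/L2 = -/DG/B → run D
t=11: L0/L1/L2 = -/DG/B → run D
t=12: L0/L1/L2 = -/DG/B → run D
t=13: L0/L1/L2 = -/DG/B → run D
t=14: L0/L1/L2 = -/G/BD → run G
t=15: L0/L1/L2 = -/G/BD → run G
t=16: L0/L1/L2 = -/G/BD → run G
t=17: L0/L1/L2 = -/G/BD → run G
t=18: L0/L1/L2 = -/-/BDG → run B
t=19: L0/L1/L2 = -/-/DG → run D
t=20: L0/L1/L2 = -/-/DG → run D
t=21: L0/L1/L2 = -/-/G → run G
t=22: (idle)
t=23: (idle)
t=24: (idle)
t=25: (idle)
t=26: (idle)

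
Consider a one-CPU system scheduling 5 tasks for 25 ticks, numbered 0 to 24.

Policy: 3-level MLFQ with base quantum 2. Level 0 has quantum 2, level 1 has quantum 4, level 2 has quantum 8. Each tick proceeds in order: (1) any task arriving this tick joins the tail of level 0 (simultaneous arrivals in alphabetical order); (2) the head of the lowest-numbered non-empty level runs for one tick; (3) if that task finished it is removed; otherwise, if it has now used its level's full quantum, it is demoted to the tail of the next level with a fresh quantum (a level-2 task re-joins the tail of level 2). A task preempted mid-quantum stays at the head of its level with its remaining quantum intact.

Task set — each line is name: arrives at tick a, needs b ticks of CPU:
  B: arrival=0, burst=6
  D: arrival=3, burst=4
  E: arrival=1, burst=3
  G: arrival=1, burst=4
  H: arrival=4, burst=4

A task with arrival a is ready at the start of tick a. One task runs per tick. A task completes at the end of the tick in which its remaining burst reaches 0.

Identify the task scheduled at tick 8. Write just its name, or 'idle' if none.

t=0: L0/L1/L2 = B/-/- → run B
t=1: L0/L1/L2 = BEG/-/- → run B
t=2: L0/L1/L2 = EG/B/- → run E
t=3: L0/L1/L2 = EGD/B/- → run E
t=4: L0/L1/L2 = GDH/BE/- → run G
t=5: L0/L1/L2 = GDH/BE/- → run G
t=6: L0/L1/L2 = DH/BEG/- → run D
t=7: L0/L1/L2 = DH/BEG/- → run D
t=8: L0/L1/L2 = H/BEGD/- → run H
t=9: L0/L1/L2 = H/BEGD/- → run H
t=10: L0/L1/L2 = -/BEGDH/- → run B
t=11: L0/L1/L2 = -/BEGDH/- → run B
t=12: L0/L1/L2 = -/BEGDH/- → run B
t=13: L0/L1/L2 = -/BEGDH/- → run B
t=14: L0/L1/L2 = -/EGDH/- → run E
t=15: L0/L1/L2 = -/GDH/- → run G
t=16: L0/L1/L2 = -/GDH/- → run G
t=17: L0/L1/L2 = -/DH/- → run D
t=18: L0/L1/L2 = -/DH/- → run D
t=19: L0/L1/L2 = -/H/- → run H
t=20: L0/L1/L2 = -/H/- → run H
t=21: (idle)
t=22: (idle)
t=23: (idle)
t=24: (idle)

running at tick 8 = H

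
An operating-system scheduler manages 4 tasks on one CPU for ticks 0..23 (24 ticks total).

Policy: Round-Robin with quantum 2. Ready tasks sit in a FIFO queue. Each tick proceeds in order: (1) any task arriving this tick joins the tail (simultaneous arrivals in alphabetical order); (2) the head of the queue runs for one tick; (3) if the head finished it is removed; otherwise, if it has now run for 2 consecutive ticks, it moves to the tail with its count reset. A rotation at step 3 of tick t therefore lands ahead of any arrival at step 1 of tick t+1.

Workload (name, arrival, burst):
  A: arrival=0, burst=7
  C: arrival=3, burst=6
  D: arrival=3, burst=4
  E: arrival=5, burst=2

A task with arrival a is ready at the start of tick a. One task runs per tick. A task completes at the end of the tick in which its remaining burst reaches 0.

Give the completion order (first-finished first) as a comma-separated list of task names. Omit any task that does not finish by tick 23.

completion order = E, D, A, C

t=0: queue=[A] q_used=0 → run A
t=1: queue=[A] q_used=1 → run A
t=2: queue=[A] q_used=0 → run A
t=3: queue=[A,C,D] q_used=1 → run A
t=4: queue=[C,D,A] q_used=0 → run C
t=5: queue=[C,D,A,E] q_used=1 → run C
t=6: queue=[D,A,E,C] q_used=0 → run D
t=7: queue=[D,A,E,C] q_used=1 → run D
t=8: queue=[A,E,C,D] q_used=0 → run A
t=9: queue=[A,E,C,D] q_used=1 → run A
t=10: queue=[E,C,D,A] q_used=0 → run E
t=11: queue=[E,C,D,A] q_used=1 → run E
t=12: queue=[C,D,A] q_used=0 → run C
t=13: queue=[C,D,A] q_used=1 → run C
t=14: queue=[D,A,C] q_used=0 → run D
t=15: queue=[D,A,C] q_used=1 → run D
t=16: queue=[A,C] q_used=0 → run A
t=17: queue=[C] q_used=0 → run C
t=18: queue=[C] q_used=1 → run C
t=19: (idle)
t=20: (idle)
t=21: (idle)
t=22: (idle)
t=23: (idle)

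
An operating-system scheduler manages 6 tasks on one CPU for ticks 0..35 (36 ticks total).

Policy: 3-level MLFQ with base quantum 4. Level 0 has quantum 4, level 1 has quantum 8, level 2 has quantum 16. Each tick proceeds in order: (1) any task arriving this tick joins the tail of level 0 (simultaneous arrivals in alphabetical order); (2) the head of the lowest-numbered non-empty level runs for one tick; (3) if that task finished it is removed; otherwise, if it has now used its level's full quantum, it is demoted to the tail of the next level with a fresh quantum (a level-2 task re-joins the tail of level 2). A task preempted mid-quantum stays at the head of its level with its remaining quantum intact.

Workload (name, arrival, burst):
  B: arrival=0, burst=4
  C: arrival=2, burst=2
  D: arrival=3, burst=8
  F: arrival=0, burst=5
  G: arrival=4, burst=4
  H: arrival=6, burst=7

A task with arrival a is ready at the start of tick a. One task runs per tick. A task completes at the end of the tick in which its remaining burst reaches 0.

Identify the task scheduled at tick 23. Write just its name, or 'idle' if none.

running at tick 23 = D

t=0: L0/L1/L2 = BF/-/- → run B
t=1: L0/L1/L2 = BF/-/- → run B
t=2: L0/L1/L2 = BFC/-/- → run B
t=3: L0/L1/L2 = BFCD/-/- → run B
t=4: L0/L1/L2 = FCDG/-/- → run F
t=5: L0/L1/L2 = FCDG/-/- → run F
t=6: L0/L1/L2 = FCDGH/-/- → run F
t=7: L0/L1/L2 = FCDGH/-/- → run F
t=8: L0/L1/L2 = CDGH/F/- → run C
t=9: L0/L1/L2 = CDGH/F/- → run C
t=10: L0/L1/L2 = DGH/F/- → run D
t=11: L0/L1/L2 = DGH/F/- → run D
t=12: L0/L1/L2 = DGH/F/- → run D
t=13: L0/L1/L2 = DGH/F/- → run D
t=14: L0/L1/L2 = GH/FD/- → run G
t=15: L0/L1/L2 = GH/FD/- → run G
t=16: L0/L1/L2 = GH/FD/- → run G
t=17: L0/L1/L2 = GH/FD/- → run G
t=18: L0/L1/L2 = H/FD/- → run H
t=19: L0/L1/L2 = H/FD/- → run H
t=20: L0/L1/L2 = H/FD/- → run H
t=21: L0/L1/L2 = H/FD/- → run H
t=22: L0/L1/L2 = -/FDH/- → run F
t=23: L0/L1/L2 = -/DH/- → run D
t=24: L0/L1/L2 = -/DH/- → run D
t=25: L0/L1/L2 = -/DH/- → run D
t=26: L0/L1/L2 = -/DH/- → run D
t=27: L0/L1/L2 = -/H/- → run H
t=28: L0/L1/L2 = -/H/- → run H
t=29: L0/L1/L2 = -/H/- → run H
t=30: (idle)
t=31: (idle)
t=32: (idle)
t=33: (idle)
t=34: (idle)
t=35: (idle)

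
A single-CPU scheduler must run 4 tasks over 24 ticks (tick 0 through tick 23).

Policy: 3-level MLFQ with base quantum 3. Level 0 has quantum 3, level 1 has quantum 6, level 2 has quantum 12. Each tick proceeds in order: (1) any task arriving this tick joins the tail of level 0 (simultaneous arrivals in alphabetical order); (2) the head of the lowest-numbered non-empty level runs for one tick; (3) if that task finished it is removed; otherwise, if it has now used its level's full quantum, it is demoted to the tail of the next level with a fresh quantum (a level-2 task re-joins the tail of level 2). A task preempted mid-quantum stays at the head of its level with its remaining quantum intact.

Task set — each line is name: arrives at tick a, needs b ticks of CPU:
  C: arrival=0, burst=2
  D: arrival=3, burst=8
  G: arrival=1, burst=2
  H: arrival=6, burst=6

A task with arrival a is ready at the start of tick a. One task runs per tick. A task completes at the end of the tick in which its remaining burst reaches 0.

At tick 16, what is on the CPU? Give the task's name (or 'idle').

running at tick 16 = H

t=0: L0/L1/L2 = C/-/- → run C
t=1: L0/L1/L2 = CG/-/- → run C
t=2: L0/L1/L2 = G/-/- → run G
t=3: L0/L1/L2 = GD/-/- → run G
t=4: L0/L1/L2 = D/-/- → run D
t=5: L0/L1/L2 = D/-/- → run D
t=6: L0/L1/L2 = DH/-/- → run D
t=7: L0/L1/L2 = H/D/- → run H
t=8: L0/L1/L2 = H/D/- → run H
t=9: L0/L1/L2 = H/D/- → run H
t=10: L0/L1/L2 = -/DH/- → run D
t=11: L0/L1/L2 = -/DH/- → run D
t=12: L0/L1/L2 = -/DH/- → run D
t=13: L0/L1/L2 = -/DH/- → run D
t=14: L0/L1/L2 = -/DH/- → run D
t=15: L0/L1/L2 = -/H/- → run H
t=16: L0/L1/L2 = -/H/- → run H
t=17: L0/L1/L2 = -/H/- → run H
t=18: (idle)
t=19: (idle)
t=20: (idle)
t=21: (idle)
t=22: (idle)
t=23: (idle)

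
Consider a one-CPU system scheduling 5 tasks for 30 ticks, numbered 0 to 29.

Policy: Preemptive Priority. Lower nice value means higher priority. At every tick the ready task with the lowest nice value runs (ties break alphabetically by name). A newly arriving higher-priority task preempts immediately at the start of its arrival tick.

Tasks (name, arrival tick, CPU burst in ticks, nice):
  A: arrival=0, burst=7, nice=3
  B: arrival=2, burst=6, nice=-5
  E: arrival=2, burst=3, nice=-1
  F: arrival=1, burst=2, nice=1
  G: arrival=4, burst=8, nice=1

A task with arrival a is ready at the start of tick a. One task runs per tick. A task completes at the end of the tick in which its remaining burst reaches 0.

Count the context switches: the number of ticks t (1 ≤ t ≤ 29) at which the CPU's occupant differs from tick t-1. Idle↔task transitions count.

context switches = 7

t=0: ready={A} → run A
t=1: ready={A,F} → run F
t=2: ready={A,B,E,F} → run B
t=3: ready={A,B,E,F} → run B
t=4: ready={A,B,E,F,G} → run B
t=5: ready={A,B,E,F,G} → run B
t=6: ready={A,B,E,F,G} → run B
t=7: ready={A,B,E,F,G} → run B
t=8: ready={A,E,F,G} → run E
t=9: ready={A,E,F,G} → run E
t=10: ready={A,E,F,G} → run E
t=11: ready={A,F,G} → run F
t=12: ready={A,G} → run G
t=13: ready={A,G} → run G
t=14: ready={A,G} → run G
t=15: ready={A,G} → run G
t=16: ready={A,G} → run G
t=17: ready={A,G} → run G
t=18: ready={A,G} → run G
t=19: ready={A,G} → run G
t=20: ready={A} → run A
t=21: ready={A} → run A
t=22: ready={A} → run A
t=23: ready={A} → run A
t=24: ready={A} → run A
t=25: ready={A} → run A
t=26: (idle)
t=27: (idle)
t=28: (idle)
t=29: (idle)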